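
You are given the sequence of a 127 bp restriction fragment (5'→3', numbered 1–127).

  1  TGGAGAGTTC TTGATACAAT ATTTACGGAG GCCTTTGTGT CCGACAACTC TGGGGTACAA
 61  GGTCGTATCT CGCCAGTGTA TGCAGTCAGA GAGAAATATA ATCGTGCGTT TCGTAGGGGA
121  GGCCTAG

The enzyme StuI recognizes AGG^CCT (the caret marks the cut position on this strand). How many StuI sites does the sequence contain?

AGGCCT occurs starting at positions 29, 120.
StuI cuts at 2 sites.

2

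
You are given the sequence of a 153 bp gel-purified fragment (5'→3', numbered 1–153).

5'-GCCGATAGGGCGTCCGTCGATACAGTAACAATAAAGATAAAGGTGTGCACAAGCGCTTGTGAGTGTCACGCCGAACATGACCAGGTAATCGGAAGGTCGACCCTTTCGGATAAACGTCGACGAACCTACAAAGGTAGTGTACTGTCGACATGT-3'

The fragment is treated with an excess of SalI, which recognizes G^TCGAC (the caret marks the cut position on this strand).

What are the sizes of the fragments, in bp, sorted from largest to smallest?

SalI sites (GTCGAC) start at positions 96, 116, 144.
SalI cuts after the first base of each site, so after positions 96, 116, 144.
Linear molecule, 3 cuts → 4 fragments:
  1–96 → 96 bp
  97–116 → 20 bp
  117–144 → 28 bp
  145–153 → 9 bp
Sorted largest to smallest: 96, 28, 20, 9 bp.

96, 28, 20, 9 bp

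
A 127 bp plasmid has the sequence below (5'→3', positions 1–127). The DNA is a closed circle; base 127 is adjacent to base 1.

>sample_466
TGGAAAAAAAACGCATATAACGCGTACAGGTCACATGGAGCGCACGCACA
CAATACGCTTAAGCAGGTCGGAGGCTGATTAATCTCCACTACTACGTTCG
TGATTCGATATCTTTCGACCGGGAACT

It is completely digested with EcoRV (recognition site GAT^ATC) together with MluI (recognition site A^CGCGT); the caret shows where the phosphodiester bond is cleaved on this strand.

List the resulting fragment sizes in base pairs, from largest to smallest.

The EcoRV site (GATATC) starts at position 107.
EcoRV cuts after base 3 of each site, so after position 109.
The MluI site (ACGCGT) starts at position 20.
MluI cuts after the first base of each site, so after position 20.
Combined cut positions: 20, 109.
Circular molecule, 2 cuts → 2 fragments:
  21–109 → 89 bp
  110–127 then 1–20 → 18 + 20 = 38 bp
Sorted largest to smallest: 89, 38 bp.

89, 38 bp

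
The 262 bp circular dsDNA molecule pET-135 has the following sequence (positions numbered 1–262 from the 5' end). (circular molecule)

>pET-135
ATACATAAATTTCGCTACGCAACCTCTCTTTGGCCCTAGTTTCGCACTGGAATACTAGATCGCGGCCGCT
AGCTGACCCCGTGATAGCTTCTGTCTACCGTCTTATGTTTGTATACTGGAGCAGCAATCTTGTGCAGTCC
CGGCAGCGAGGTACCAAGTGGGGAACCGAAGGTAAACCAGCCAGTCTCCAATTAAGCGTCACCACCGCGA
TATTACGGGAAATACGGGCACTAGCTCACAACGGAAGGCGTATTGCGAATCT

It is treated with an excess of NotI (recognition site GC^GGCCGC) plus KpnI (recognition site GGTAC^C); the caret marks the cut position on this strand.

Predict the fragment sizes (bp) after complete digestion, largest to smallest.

The NotI site (GCGGCCGC) starts at position 62.
NotI cuts after base 2 of each site, so after position 63.
The KpnI site (GGTACC) starts at position 150.
KpnI cuts after base 5 of each site (before the last base), so after position 154.
Combined cut positions: 63, 154.
Circular molecule, 2 cuts → 2 fragments:
  64–154 → 91 bp
  155–262 then 1–63 → 108 + 63 = 171 bp
Sorted largest to smallest: 171, 91 bp.

171, 91 bp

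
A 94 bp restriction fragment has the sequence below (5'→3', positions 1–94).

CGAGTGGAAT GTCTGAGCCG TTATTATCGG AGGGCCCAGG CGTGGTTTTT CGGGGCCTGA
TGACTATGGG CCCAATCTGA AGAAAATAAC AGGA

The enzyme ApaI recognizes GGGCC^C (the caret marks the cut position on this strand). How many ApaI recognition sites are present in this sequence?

GGGCCC occurs starting at positions 32, 68.
ApaI cuts at 2 sites.

2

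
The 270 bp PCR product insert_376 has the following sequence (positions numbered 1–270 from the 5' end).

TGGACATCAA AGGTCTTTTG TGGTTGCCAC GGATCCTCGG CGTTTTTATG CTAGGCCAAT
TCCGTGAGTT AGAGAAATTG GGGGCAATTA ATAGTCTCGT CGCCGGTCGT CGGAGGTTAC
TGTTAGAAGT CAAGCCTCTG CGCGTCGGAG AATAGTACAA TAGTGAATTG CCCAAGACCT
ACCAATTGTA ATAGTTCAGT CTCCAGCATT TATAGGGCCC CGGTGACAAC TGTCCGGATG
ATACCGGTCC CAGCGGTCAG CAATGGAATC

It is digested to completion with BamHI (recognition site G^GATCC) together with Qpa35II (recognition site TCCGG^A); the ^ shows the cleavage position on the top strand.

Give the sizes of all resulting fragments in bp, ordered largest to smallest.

206, 33, 31 bp

The BamHI site (GGATCC) starts at position 31.
BamHI cuts after the first base of each site, so after position 31.
The Qpa35II site (TCCGGA) starts at position 233.
Qpa35II cuts after base 5 of each site (before the last base), so after position 237.
Combined cut positions: 31, 237.
Linear molecule, 2 cuts → 3 fragments:
  1–31 → 31 bp
  32–237 → 206 bp
  238–270 → 33 bp
Sorted largest to smallest: 206, 33, 31 bp.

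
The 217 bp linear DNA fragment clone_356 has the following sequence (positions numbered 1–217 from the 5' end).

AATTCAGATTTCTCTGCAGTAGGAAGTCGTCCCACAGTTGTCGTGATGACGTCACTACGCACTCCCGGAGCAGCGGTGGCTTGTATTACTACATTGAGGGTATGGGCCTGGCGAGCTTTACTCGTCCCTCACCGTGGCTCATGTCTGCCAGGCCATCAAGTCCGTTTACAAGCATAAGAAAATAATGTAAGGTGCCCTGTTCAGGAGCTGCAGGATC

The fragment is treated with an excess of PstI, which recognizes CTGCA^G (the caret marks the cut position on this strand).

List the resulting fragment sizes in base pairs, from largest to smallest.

PstI sites (CTGCAG) start at positions 14, 208.
PstI cuts after base 5 of each site (before the last base), so after positions 18, 212.
Linear molecule, 2 cuts → 3 fragments:
  1–18 → 18 bp
  19–212 → 194 bp
  213–217 → 5 bp
Sorted largest to smallest: 194, 18, 5 bp.

194, 18, 5 bp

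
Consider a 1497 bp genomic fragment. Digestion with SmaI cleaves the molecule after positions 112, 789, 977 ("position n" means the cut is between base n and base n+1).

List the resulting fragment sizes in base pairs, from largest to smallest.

Linear molecule, 3 cuts → 4 fragments:
  112 − 0 = 112 bp
  789 − 112 = 677 bp
  977 − 789 = 188 bp
  1497 − 977 = 520 bp
Sorted largest to smallest: 677, 520, 188, 112 bp.

677, 520, 188, 112 bp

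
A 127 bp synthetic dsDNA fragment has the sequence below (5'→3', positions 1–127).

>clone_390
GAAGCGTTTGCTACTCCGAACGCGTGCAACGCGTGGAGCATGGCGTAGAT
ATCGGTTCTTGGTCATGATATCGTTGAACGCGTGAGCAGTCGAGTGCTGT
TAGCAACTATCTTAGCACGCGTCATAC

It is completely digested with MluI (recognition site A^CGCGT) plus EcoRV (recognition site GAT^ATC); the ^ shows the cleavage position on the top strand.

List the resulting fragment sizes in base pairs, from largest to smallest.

MluI sites (ACGCGT) start at positions 20, 29, 78, 117.
MluI cuts after the first base of each site, so after positions 20, 29, 78, 117.
EcoRV sites (GATATC) start at positions 48, 67.
EcoRV cuts after base 3 of each site, so after positions 50, 69.
Combined cut positions: 20, 29, 50, 69, 78, 117.
Linear molecule, 6 cuts → 7 fragments:
  1–20 → 20 bp
  21–29 → 9 bp
  30–50 → 21 bp
  51–69 → 19 bp
  70–78 → 9 bp
  79–117 → 39 bp
  118–127 → 10 bp
Sorted largest to smallest: 39, 21, 20, 19, 10, 9, 9 bp.

39, 21, 20, 19, 10, 9, 9 bp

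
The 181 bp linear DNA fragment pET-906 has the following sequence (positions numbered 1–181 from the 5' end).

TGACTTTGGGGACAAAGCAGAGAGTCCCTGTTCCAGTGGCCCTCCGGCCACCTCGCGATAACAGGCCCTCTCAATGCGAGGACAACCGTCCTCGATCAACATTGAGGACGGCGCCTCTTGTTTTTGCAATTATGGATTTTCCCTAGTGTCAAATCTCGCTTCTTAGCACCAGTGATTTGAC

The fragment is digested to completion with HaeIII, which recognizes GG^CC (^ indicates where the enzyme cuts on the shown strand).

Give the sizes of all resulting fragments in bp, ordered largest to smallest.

HaeIII sites (GGCC) start at positions 38, 46, 64.
HaeIII cuts after base 2 of each site, so after positions 39, 47, 65.
Linear molecule, 3 cuts → 4 fragments:
  1–39 → 39 bp
  40–47 → 8 bp
  48–65 → 18 bp
  66–181 → 116 bp
Sorted largest to smallest: 116, 39, 18, 8 bp.

116, 39, 18, 8 bp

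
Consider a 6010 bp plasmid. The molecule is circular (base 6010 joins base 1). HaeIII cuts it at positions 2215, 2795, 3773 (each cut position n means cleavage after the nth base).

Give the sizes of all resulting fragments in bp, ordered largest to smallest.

4452, 978, 580 bp

Circular molecule, 3 cuts → 3 fragments:
  2795 − 2215 = 580 bp
  3773 − 2795 = 978 bp
  wrap: 6010 − 3773 + 2215 = 4452 bp
Sorted largest to smallest: 4452, 978, 580 bp.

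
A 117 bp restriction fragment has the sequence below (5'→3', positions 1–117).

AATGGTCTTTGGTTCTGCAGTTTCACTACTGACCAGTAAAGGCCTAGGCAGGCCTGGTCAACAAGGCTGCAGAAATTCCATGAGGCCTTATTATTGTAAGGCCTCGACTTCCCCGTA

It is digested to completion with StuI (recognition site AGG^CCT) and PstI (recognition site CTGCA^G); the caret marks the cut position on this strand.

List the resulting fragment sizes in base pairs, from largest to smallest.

23, 19, 19, 16, 16, 14, 10 bp

StuI sites (AGGCCT) start at positions 40, 50, 83, 99.
StuI cuts after base 3 of each site, so after positions 42, 52, 85, 101.
PstI sites (CTGCAG) start at positions 15, 67.
PstI cuts after base 5 of each site (before the last base), so after positions 19, 71.
Combined cut positions: 19, 42, 52, 71, 85, 101.
Linear molecule, 6 cuts → 7 fragments:
  1–19 → 19 bp
  20–42 → 23 bp
  43–52 → 10 bp
  53–71 → 19 bp
  72–85 → 14 bp
  86–101 → 16 bp
  102–117 → 16 bp
Sorted largest to smallest: 23, 19, 19, 16, 16, 14, 10 bp.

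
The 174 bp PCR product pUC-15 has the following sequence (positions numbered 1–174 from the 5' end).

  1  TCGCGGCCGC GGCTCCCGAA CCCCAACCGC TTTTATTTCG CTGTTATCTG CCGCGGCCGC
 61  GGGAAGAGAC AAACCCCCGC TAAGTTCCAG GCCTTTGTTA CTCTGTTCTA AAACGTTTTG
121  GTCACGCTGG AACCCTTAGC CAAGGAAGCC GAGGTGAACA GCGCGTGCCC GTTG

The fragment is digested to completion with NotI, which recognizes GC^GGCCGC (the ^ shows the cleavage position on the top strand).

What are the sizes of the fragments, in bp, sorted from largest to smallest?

NotI sites (GCGGCCGC) start at positions 3, 53.
NotI cuts after base 2 of each site, so after positions 4, 54.
Linear molecule, 2 cuts → 3 fragments:
  1–4 → 4 bp
  5–54 → 50 bp
  55–174 → 120 bp
Sorted largest to smallest: 120, 50, 4 bp.

120, 50, 4 bp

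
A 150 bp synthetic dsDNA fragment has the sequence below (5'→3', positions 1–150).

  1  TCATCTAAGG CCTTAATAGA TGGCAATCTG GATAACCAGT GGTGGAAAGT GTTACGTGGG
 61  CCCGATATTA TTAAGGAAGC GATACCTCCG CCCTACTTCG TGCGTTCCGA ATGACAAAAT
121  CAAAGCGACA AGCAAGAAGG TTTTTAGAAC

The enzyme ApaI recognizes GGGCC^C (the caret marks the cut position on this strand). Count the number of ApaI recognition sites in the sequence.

1

GGGCCC occurs starting at position 58.
ApaI cuts at 1 site.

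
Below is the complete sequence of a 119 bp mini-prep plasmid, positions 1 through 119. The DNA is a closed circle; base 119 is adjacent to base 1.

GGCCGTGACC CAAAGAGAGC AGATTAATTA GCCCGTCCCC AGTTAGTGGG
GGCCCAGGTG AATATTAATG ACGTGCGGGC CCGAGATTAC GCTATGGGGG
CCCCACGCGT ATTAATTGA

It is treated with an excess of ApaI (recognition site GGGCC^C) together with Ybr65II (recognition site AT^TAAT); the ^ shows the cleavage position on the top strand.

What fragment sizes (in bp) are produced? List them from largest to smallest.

31, 30, 21, 16, 11, 10 bp

ApaI sites (GGGCCC) start at positions 50, 77, 98.
ApaI cuts after base 5 of each site (before the last base), so after positions 54, 81, 102.
Ybr65II sites (ATTAAT) start at positions 23, 64, 111.
Ybr65II cuts after base 2 of each site, so after positions 24, 65, 112.
Combined cut positions: 24, 54, 65, 81, 102, 112.
Circular molecule, 6 cuts → 6 fragments:
  25–54 → 30 bp
  55–65 → 11 bp
  66–81 → 16 bp
  82–102 → 21 bp
  103–112 → 10 bp
  113–119 then 1–24 → 7 + 24 = 31 bp
Sorted largest to smallest: 31, 30, 21, 16, 11, 10 bp.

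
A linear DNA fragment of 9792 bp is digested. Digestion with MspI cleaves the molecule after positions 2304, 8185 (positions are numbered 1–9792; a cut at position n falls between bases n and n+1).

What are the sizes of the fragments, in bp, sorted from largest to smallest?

5881, 2304, 1607 bp

Linear molecule, 2 cuts → 3 fragments:
  2304 − 0 = 2304 bp
  8185 − 2304 = 5881 bp
  9792 − 8185 = 1607 bp
Sorted largest to smallest: 5881, 2304, 1607 bp.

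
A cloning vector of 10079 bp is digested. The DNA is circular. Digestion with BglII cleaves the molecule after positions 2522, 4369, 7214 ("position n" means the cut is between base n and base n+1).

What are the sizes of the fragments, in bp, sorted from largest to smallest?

5387, 2845, 1847 bp

Circular molecule, 3 cuts → 3 fragments:
  4369 − 2522 = 1847 bp
  7214 − 4369 = 2845 bp
  wrap: 10079 − 7214 + 2522 = 5387 bp
Sorted largest to smallest: 5387, 2845, 1847 bp.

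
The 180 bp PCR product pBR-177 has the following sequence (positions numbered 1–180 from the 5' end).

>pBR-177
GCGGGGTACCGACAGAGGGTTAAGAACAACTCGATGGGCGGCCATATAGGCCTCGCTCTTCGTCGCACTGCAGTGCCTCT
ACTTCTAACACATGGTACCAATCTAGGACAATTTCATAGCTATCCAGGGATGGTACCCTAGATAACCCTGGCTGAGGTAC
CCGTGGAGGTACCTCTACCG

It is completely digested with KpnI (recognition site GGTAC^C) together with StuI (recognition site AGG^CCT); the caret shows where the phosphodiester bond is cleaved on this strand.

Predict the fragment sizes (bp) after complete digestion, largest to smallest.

KpnI sites (GGTACC) start at positions 5, 94, 132, 156, 168.
KpnI cuts after base 5 of each site (before the last base), so after positions 9, 98, 136, 160, 172.
The StuI site (AGGCCT) starts at position 48.
StuI cuts after base 3 of each site, so after position 50.
Combined cut positions: 9, 50, 98, 136, 160, 172.
Linear molecule, 6 cuts → 7 fragments:
  1–9 → 9 bp
  10–50 → 41 bp
  51–98 → 48 bp
  99–136 → 38 bp
  137–160 → 24 bp
  161–172 → 12 bp
  173–180 → 8 bp
Sorted largest to smallest: 48, 41, 38, 24, 12, 9, 8 bp.

48, 41, 38, 24, 12, 9, 8 bp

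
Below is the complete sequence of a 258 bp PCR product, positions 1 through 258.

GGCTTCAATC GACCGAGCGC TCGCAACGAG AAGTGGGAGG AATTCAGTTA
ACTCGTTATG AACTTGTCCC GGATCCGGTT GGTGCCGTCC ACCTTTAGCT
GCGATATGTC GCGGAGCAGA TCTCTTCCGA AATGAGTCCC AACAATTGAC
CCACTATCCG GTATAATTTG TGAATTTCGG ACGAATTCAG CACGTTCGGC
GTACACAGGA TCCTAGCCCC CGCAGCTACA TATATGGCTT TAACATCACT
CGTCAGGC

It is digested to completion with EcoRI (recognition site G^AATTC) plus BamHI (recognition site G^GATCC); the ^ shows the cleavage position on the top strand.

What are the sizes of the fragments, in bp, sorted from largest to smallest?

EcoRI sites (GAATTC) start at positions 40, 183.
EcoRI cuts after the first base of each site, so after positions 40, 183.
BamHI sites (GGATCC) start at positions 71, 208.
BamHI cuts after the first base of each site, so after positions 71, 208.
Combined cut positions: 40, 71, 183, 208.
Linear molecule, 4 cuts → 5 fragments:
  1–40 → 40 bp
  41–71 → 31 bp
  72–183 → 112 bp
  184–208 → 25 bp
  209–258 → 50 bp
Sorted largest to smallest: 112, 50, 40, 31, 25 bp.

112, 50, 40, 31, 25 bp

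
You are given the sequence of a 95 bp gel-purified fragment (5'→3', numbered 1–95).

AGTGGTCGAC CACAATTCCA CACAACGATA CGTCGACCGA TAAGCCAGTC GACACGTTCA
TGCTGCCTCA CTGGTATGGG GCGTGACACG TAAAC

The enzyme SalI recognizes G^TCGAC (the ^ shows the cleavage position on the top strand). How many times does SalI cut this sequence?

3

GTCGAC occurs starting at positions 5, 32, 48.
SalI cuts at 3 sites.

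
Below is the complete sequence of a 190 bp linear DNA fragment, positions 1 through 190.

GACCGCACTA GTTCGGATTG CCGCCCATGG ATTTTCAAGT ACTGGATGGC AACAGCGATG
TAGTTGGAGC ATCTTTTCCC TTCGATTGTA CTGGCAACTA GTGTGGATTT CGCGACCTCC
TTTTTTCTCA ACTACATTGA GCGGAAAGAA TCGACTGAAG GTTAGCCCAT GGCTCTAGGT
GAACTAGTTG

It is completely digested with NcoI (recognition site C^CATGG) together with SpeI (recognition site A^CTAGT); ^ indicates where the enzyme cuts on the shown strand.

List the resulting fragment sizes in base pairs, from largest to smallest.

NcoI sites (CCATGG) start at positions 25, 167.
NcoI cuts after the first base of each site, so after positions 25, 167.
SpeI sites (ACTAGT) start at positions 7, 97, 183.
SpeI cuts after the first base of each site, so after positions 7, 97, 183.
Combined cut positions: 7, 25, 97, 167, 183.
Linear molecule, 5 cuts → 6 fragments:
  1–7 → 7 bp
  8–25 → 18 bp
  26–97 → 72 bp
  98–167 → 70 bp
  168–183 → 16 bp
  184–190 → 7 bp
Sorted largest to smallest: 72, 70, 18, 16, 7, 7 bp.

72, 70, 18, 16, 7, 7 bp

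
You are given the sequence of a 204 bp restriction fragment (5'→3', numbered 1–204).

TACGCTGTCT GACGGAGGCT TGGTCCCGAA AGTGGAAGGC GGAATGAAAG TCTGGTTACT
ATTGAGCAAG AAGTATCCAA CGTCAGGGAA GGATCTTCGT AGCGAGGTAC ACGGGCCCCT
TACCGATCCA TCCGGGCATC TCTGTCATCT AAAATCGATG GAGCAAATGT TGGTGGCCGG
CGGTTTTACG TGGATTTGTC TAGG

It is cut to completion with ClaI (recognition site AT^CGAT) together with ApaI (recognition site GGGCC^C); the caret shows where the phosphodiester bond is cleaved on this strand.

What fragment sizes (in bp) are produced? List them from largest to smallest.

The ClaI site (ATCGAT) starts at position 154.
ClaI cuts after base 2 of each site, so after position 155.
The ApaI site (GGGCCC) starts at position 113.
ApaI cuts after base 5 of each site (before the last base), so after position 117.
Combined cut positions: 117, 155.
Linear molecule, 2 cuts → 3 fragments:
  1–117 → 117 bp
  118–155 → 38 bp
  156–204 → 49 bp
Sorted largest to smallest: 117, 49, 38 bp.

117, 49, 38 bp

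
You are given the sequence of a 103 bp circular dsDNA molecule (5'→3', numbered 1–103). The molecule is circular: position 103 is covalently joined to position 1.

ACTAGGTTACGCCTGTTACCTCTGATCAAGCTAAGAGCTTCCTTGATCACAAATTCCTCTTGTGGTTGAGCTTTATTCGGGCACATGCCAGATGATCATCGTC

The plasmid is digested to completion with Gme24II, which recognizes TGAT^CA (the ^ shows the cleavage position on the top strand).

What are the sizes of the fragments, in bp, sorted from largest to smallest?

49, 33, 21 bp

Gme24II sites (TGATCA) start at positions 23, 44, 93.
Gme24II cuts after base 4 of each site, so after positions 26, 47, 96.
Circular molecule, 3 cuts → 3 fragments:
  27–47 → 21 bp
  48–96 → 49 bp
  97–103 then 1–26 → 7 + 26 = 33 bp
Sorted largest to smallest: 49, 33, 21 bp.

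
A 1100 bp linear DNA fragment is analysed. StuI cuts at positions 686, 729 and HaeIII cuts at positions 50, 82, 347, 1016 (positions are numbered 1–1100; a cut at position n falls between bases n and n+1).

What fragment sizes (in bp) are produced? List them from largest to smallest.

339, 287, 265, 84, 50, 43, 32 bp

Combined cut positions (sorted): 50, 82, 347, 686, 729, 1016.
Linear molecule, 6 cuts → 7 fragments:
  50 − 0 = 50 bp
  82 − 50 = 32 bp
  347 − 82 = 265 bp
  686 − 347 = 339 bp
  729 − 686 = 43 bp
  1016 − 729 = 287 bp
  1100 − 1016 = 84 bp
Sorted largest to smallest: 339, 287, 265, 84, 50, 43, 32 bp.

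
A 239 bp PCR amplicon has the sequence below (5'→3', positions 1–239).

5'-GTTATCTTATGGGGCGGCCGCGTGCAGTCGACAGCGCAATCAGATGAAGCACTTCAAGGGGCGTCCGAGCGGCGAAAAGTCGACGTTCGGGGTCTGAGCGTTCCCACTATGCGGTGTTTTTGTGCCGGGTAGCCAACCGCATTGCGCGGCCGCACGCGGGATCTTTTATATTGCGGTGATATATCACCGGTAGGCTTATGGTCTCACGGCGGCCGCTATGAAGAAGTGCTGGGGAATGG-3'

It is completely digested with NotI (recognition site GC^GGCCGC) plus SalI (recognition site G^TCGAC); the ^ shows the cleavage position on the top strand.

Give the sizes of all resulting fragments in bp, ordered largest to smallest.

68, 63, 52, 29, 15, 12 bp

NotI sites (GCGGCCGC) start at positions 14, 146, 209.
NotI cuts after base 2 of each site, so after positions 15, 147, 210.
SalI sites (GTCGAC) start at positions 27, 79.
SalI cuts after the first base of each site, so after positions 27, 79.
Combined cut positions: 15, 27, 79, 147, 210.
Linear molecule, 5 cuts → 6 fragments:
  1–15 → 15 bp
  16–27 → 12 bp
  28–79 → 52 bp
  80–147 → 68 bp
  148–210 → 63 bp
  211–239 → 29 bp
Sorted largest to smallest: 68, 63, 52, 29, 15, 12 bp.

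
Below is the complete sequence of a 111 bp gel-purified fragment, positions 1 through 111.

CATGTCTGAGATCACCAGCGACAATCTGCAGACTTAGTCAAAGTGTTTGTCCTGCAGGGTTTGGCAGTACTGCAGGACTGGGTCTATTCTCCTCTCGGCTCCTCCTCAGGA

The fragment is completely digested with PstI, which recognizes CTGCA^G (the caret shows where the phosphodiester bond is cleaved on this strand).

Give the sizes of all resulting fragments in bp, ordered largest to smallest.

37, 30, 26, 18 bp

PstI sites (CTGCAG) start at positions 26, 52, 70.
PstI cuts after base 5 of each site (before the last base), so after positions 30, 56, 74.
Linear molecule, 3 cuts → 4 fragments:
  1–30 → 30 bp
  31–56 → 26 bp
  57–74 → 18 bp
  75–111 → 37 bp
Sorted largest to smallest: 37, 30, 26, 18 bp.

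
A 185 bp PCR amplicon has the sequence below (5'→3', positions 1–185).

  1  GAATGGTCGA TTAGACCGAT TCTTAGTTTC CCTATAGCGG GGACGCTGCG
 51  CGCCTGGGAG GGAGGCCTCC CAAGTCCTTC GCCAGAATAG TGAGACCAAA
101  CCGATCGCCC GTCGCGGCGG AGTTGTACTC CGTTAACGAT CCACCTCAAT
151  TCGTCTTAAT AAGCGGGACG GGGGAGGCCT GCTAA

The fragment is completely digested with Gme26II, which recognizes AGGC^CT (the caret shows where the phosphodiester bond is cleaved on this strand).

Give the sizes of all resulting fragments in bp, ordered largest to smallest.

Gme26II sites (AGGCCT) start at positions 63, 175.
Gme26II cuts after base 4 of each site, so after positions 66, 178.
Linear molecule, 2 cuts → 3 fragments:
  1–66 → 66 bp
  67–178 → 112 bp
  179–185 → 7 bp
Sorted largest to smallest: 112, 66, 7 bp.

112, 66, 7 bp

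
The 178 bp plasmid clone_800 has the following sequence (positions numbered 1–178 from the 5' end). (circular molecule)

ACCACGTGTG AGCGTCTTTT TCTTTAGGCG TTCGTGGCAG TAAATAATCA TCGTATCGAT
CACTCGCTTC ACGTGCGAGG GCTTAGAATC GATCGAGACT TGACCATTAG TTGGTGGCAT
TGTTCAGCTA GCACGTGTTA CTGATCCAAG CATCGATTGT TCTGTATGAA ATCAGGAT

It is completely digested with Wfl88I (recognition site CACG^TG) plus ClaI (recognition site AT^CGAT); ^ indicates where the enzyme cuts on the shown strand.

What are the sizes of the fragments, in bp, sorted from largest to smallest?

50, 46, 31, 18, 17, 16 bp

Wfl88I sites (CACGTG) start at positions 3, 70, 132.
Wfl88I cuts after base 4 of each site, so after positions 6, 73, 135.
ClaI sites (ATCGAT) start at positions 55, 88, 152.
ClaI cuts after base 2 of each site, so after positions 56, 89, 153.
Combined cut positions: 6, 56, 73, 89, 135, 153.
Circular molecule, 6 cuts → 6 fragments:
  7–56 → 50 bp
  57–73 → 17 bp
  74–89 → 16 bp
  90–135 → 46 bp
  136–153 → 18 bp
  154–178 then 1–6 → 25 + 6 = 31 bp
Sorted largest to smallest: 50, 46, 31, 18, 17, 16 bp.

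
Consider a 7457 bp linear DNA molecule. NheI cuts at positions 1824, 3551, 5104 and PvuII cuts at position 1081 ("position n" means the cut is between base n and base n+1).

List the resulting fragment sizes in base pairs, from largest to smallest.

2353, 1727, 1553, 1081, 743 bp

Combined cut positions (sorted): 1081, 1824, 3551, 5104.
Linear molecule, 4 cuts → 5 fragments:
  1081 − 0 = 1081 bp
  1824 − 1081 = 743 bp
  3551 − 1824 = 1727 bp
  5104 − 3551 = 1553 bp
  7457 − 5104 = 2353 bp
Sorted largest to smallest: 2353, 1727, 1553, 1081, 743 bp.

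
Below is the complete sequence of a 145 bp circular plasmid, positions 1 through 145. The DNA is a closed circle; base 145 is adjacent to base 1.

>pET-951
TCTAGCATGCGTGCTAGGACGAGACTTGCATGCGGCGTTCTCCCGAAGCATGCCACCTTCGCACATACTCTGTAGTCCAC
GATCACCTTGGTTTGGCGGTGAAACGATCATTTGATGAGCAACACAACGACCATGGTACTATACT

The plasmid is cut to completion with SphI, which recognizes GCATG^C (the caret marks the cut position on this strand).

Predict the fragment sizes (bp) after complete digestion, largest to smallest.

102, 23, 20 bp

SphI sites (GCATGC) start at positions 5, 28, 48.
SphI cuts after base 5 of each site (before the last base), so after positions 9, 32, 52.
Circular molecule, 3 cuts → 3 fragments:
  10–32 → 23 bp
  33–52 → 20 bp
  53–145 then 1–9 → 93 + 9 = 102 bp
Sorted largest to smallest: 102, 23, 20 bp.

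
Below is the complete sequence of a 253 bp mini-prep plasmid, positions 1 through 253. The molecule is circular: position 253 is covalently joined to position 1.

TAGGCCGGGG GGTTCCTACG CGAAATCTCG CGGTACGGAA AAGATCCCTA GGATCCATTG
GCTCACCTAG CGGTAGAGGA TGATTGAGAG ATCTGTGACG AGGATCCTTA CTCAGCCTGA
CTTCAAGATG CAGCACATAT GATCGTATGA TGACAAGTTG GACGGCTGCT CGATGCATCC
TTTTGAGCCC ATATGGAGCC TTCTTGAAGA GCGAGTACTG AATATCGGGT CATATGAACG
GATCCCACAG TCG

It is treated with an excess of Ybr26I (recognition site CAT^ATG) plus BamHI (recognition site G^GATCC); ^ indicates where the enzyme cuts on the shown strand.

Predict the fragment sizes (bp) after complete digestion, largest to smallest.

64, 54, 51, 41, 36, 7 bp

Ybr26I sites (CATATG) start at positions 136, 190, 231.
Ybr26I cuts after base 3 of each site, so after positions 138, 192, 233.
BamHI sites (GGATCC) start at positions 51, 102, 240.
BamHI cuts after the first base of each site, so after positions 51, 102, 240.
Combined cut positions: 51, 102, 138, 192, 233, 240.
Circular molecule, 6 cuts → 6 fragments:
  52–102 → 51 bp
  103–138 → 36 bp
  139–192 → 54 bp
  193–233 → 41 bp
  234–240 → 7 bp
  241–253 then 1–51 → 13 + 51 = 64 bp
Sorted largest to smallest: 64, 54, 51, 41, 36, 7 bp.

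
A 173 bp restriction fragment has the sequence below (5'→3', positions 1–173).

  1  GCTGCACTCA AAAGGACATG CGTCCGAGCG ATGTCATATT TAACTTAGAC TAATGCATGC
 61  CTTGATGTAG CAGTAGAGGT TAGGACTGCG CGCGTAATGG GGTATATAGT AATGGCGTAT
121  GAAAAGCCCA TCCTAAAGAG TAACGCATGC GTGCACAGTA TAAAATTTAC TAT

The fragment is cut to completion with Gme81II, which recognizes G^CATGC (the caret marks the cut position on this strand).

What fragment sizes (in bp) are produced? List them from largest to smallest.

90, 55, 28 bp

Gme81II sites (GCATGC) start at positions 55, 145.
Gme81II cuts after the first base of each site, so after positions 55, 145.
Linear molecule, 2 cuts → 3 fragments:
  1–55 → 55 bp
  56–145 → 90 bp
  146–173 → 28 bp
Sorted largest to smallest: 90, 55, 28 bp.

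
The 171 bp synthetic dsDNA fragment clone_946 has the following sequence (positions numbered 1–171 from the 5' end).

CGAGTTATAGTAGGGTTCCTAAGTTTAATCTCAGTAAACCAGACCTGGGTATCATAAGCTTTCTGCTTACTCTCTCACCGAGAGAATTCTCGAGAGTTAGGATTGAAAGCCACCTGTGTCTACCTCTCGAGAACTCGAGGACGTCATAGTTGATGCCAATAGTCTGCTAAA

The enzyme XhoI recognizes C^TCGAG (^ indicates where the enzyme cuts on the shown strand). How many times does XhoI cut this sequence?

3

CTCGAG occurs starting at positions 89, 126, 134.
XhoI cuts at 3 sites.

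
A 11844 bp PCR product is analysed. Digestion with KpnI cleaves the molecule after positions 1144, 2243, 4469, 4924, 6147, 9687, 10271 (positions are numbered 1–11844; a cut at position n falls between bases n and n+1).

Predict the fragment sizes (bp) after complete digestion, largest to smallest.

3540, 2226, 1573, 1223, 1144, 1099, 584, 455 bp

Linear molecule, 7 cuts → 8 fragments:
  1144 − 0 = 1144 bp
  2243 − 1144 = 1099 bp
  4469 − 2243 = 2226 bp
  4924 − 4469 = 455 bp
  6147 − 4924 = 1223 bp
  9687 − 6147 = 3540 bp
  10271 − 9687 = 584 bp
  11844 − 10271 = 1573 bp
Sorted largest to smallest: 3540, 2226, 1573, 1223, 1144, 1099, 584, 455 bp.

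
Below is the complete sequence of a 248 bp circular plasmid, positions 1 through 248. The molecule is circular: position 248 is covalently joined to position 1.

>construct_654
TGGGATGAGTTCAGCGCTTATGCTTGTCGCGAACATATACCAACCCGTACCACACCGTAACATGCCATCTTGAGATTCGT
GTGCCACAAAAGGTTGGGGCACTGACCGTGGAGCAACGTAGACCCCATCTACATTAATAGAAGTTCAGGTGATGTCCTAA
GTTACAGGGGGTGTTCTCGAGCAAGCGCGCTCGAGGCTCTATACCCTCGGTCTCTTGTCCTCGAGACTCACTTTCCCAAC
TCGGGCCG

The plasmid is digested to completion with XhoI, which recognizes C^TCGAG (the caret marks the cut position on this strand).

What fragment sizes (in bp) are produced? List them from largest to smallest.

204, 30, 14 bp

XhoI sites (CTCGAG) start at positions 176, 190, 220.
XhoI cuts after the first base of each site, so after positions 176, 190, 220.
Circular molecule, 3 cuts → 3 fragments:
  177–190 → 14 bp
  191–220 → 30 bp
  221–248 then 1–176 → 28 + 176 = 204 bp
Sorted largest to smallest: 204, 30, 14 bp.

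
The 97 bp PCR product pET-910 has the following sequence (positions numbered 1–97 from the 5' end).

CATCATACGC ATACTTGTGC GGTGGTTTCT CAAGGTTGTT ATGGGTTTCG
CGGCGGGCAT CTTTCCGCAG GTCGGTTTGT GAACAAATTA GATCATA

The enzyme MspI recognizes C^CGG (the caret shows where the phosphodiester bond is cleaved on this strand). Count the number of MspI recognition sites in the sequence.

0

No occurrence of CCGG is present in the sequence.
MspI does not cut: 0 sites.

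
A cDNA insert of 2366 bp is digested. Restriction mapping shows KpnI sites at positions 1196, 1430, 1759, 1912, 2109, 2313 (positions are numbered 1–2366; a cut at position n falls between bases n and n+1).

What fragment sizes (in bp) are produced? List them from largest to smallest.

1196, 329, 234, 204, 197, 153, 53 bp

Linear molecule, 6 cuts → 7 fragments:
  1196 − 0 = 1196 bp
  1430 − 1196 = 234 bp
  1759 − 1430 = 329 bp
  1912 − 1759 = 153 bp
  2109 − 1912 = 197 bp
  2313 − 2109 = 204 bp
  2366 − 2313 = 53 bp
Sorted largest to smallest: 1196, 329, 234, 204, 197, 153, 53 bp.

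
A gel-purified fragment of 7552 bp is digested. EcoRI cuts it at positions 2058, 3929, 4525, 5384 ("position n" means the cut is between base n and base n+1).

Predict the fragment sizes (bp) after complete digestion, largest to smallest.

2168, 2058, 1871, 859, 596 bp

Linear molecule, 4 cuts → 5 fragments:
  2058 − 0 = 2058 bp
  3929 − 2058 = 1871 bp
  4525 − 3929 = 596 bp
  5384 − 4525 = 859 bp
  7552 − 5384 = 2168 bp
Sorted largest to smallest: 2168, 2058, 1871, 859, 596 bp.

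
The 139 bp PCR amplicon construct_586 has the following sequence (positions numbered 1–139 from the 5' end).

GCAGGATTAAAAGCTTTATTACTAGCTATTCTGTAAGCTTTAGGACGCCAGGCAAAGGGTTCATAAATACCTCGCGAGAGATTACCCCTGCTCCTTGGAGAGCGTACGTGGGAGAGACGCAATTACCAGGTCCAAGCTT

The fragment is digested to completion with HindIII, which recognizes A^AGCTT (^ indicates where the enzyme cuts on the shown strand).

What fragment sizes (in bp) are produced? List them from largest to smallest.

HindIII sites (AAGCTT) start at positions 11, 35, 134.
HindIII cuts after the first base of each site, so after positions 11, 35, 134.
Linear molecule, 3 cuts → 4 fragments:
  1–11 → 11 bp
  12–35 → 24 bp
  36–134 → 99 bp
  135–139 → 5 bp
Sorted largest to smallest: 99, 24, 11, 5 bp.

99, 24, 11, 5 bp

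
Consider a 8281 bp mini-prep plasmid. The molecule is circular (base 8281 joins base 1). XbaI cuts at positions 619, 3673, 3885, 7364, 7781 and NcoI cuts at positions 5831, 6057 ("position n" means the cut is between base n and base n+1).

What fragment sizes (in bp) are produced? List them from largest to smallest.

3054, 1946, 1307, 1119, 417, 226, 212 bp

Combined cut positions (sorted): 619, 3673, 3885, 5831, 6057, 7364, 7781.
Circular molecule, 7 cuts → 7 fragments:
  3673 − 619 = 3054 bp
  3885 − 3673 = 212 bp
  5831 − 3885 = 1946 bp
  6057 − 5831 = 226 bp
  7364 − 6057 = 1307 bp
  7781 − 7364 = 417 bp
  wrap: 8281 − 7781 + 619 = 1119 bp
Sorted largest to smallest: 3054, 1946, 1307, 1119, 417, 226, 212 bp.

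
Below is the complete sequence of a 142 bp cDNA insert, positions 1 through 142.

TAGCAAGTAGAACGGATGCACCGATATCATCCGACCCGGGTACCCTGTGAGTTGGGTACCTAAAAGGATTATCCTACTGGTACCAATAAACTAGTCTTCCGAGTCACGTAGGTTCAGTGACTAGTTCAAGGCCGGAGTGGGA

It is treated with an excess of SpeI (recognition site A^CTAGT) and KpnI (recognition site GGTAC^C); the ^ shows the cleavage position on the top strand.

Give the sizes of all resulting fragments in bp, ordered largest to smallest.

SpeI sites (ACTAGT) start at positions 90, 120.
SpeI cuts after the first base of each site, so after positions 90, 120.
KpnI sites (GGTACC) start at positions 39, 55, 79.
KpnI cuts after base 5 of each site (before the last base), so after positions 43, 59, 83.
Combined cut positions: 43, 59, 83, 90, 120.
Linear molecule, 5 cuts → 6 fragments:
  1–43 → 43 bp
  44–59 → 16 bp
  60–83 → 24 bp
  84–90 → 7 bp
  91–120 → 30 bp
  121–142 → 22 bp
Sorted largest to smallest: 43, 30, 24, 22, 16, 7 bp.

43, 30, 24, 22, 16, 7 bp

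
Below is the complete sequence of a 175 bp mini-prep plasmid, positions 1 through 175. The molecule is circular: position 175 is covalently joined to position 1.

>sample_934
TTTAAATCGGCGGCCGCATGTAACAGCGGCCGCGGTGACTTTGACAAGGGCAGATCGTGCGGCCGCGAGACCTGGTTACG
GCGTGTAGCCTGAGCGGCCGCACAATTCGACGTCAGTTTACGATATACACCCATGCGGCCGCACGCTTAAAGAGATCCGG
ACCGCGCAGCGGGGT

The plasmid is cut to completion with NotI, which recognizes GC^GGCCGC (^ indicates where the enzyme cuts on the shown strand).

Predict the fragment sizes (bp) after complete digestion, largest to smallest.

50, 41, 35, 33, 16 bp

NotI sites (GCGGCCGC) start at positions 10, 26, 59, 94, 135.
NotI cuts after base 2 of each site, so after positions 11, 27, 60, 95, 136.
Circular molecule, 5 cuts → 5 fragments:
  12–27 → 16 bp
  28–60 → 33 bp
  61–95 → 35 bp
  96–136 → 41 bp
  137–175 then 1–11 → 39 + 11 = 50 bp
Sorted largest to smallest: 50, 41, 35, 33, 16 bp.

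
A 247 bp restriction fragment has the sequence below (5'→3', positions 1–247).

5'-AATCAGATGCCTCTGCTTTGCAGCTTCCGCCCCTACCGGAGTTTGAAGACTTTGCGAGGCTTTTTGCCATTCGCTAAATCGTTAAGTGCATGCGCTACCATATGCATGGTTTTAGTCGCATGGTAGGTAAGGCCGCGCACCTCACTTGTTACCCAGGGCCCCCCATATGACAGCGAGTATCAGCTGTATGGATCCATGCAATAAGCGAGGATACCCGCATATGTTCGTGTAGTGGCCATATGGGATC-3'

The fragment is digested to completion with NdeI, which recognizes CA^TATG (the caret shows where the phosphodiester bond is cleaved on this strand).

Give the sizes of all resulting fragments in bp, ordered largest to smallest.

NdeI sites (CATATG) start at positions 99, 164, 218, 237.
NdeI cuts after base 2 of each site, so after positions 100, 165, 219, 238.
Linear molecule, 4 cuts → 5 fragments:
  1–100 → 100 bp
  101–165 → 65 bp
  166–219 → 54 bp
  220–238 → 19 bp
  239–247 → 9 bp
Sorted largest to smallest: 100, 65, 54, 19, 9 bp.

100, 65, 54, 19, 9 bp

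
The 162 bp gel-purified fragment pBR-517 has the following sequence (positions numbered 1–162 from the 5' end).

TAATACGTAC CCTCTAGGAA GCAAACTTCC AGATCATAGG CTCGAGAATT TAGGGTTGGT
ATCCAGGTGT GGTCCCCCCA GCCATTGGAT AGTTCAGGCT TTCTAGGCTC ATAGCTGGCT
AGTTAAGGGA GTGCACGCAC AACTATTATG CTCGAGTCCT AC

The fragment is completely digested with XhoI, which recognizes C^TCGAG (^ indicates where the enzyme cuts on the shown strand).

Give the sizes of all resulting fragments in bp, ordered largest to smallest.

110, 41, 11 bp

XhoI sites (CTCGAG) start at positions 41, 151.
XhoI cuts after the first base of each site, so after positions 41, 151.
Linear molecule, 2 cuts → 3 fragments:
  1–41 → 41 bp
  42–151 → 110 bp
  152–162 → 11 bp
Sorted largest to smallest: 110, 41, 11 bp.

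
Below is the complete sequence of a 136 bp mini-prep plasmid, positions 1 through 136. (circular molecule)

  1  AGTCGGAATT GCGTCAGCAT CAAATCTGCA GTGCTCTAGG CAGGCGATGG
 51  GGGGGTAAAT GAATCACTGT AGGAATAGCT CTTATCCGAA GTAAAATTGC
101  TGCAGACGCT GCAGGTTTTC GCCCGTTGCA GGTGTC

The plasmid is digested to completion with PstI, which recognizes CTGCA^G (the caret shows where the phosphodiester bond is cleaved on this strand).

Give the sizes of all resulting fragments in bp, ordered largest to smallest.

PstI sites (CTGCAG) start at positions 26, 100, 109.
PstI cuts after base 5 of each site (before the last base), so after positions 30, 104, 113.
Circular molecule, 3 cuts → 3 fragments:
  31–104 → 74 bp
  105–113 → 9 bp
  114–136 then 1–30 → 23 + 30 = 53 bp
Sorted largest to smallest: 74, 53, 9 bp.

74, 53, 9 bp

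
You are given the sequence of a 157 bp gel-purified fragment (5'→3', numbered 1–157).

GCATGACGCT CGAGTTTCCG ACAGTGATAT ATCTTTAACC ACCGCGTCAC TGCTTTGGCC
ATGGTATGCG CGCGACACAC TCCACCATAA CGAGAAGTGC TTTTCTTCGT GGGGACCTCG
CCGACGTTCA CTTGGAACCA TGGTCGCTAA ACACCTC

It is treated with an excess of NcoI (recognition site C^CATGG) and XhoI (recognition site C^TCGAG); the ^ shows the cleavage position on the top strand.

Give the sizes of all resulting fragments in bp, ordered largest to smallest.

NcoI sites (CCATGG) start at positions 59, 138.
NcoI cuts after the first base of each site, so after positions 59, 138.
The XhoI site (CTCGAG) starts at position 9.
XhoI cuts after the first base of each site, so after position 9.
Combined cut positions: 9, 59, 138.
Linear molecule, 3 cuts → 4 fragments:
  1–9 → 9 bp
  10–59 → 50 bp
  60–138 → 79 bp
  139–157 → 19 bp
Sorted largest to smallest: 79, 50, 19, 9 bp.

79, 50, 19, 9 bp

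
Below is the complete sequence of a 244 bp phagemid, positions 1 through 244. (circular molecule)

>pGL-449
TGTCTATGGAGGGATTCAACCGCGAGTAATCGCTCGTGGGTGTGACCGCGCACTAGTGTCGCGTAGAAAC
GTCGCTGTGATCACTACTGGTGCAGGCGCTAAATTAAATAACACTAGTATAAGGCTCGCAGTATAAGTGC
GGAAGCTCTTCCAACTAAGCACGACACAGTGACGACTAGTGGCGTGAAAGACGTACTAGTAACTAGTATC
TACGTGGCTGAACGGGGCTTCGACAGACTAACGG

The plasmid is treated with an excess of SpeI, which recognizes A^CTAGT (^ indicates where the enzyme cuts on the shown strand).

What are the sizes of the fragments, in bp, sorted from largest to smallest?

SpeI sites (ACTAGT) start at positions 52, 113, 175, 195, 202.
SpeI cuts after the first base of each site, so after positions 52, 113, 175, 195, 202.
Circular molecule, 5 cuts → 5 fragments:
  53–113 → 61 bp
  114–175 → 62 bp
  176–195 → 20 bp
  196–202 → 7 bp
  203–244 then 1–52 → 42 + 52 = 94 bp
Sorted largest to smallest: 94, 62, 61, 20, 7 bp.

94, 62, 61, 20, 7 bp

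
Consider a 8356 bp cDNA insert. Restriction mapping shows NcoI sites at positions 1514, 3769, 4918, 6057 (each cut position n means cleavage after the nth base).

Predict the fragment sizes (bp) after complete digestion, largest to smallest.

Linear molecule, 4 cuts → 5 fragments:
  1514 − 0 = 1514 bp
  3769 − 1514 = 2255 bp
  4918 − 3769 = 1149 bp
  6057 − 4918 = 1139 bp
  8356 − 6057 = 2299 bp
Sorted largest to smallest: 2299, 2255, 1514, 1149, 1139 bp.

2299, 2255, 1514, 1149, 1139 bp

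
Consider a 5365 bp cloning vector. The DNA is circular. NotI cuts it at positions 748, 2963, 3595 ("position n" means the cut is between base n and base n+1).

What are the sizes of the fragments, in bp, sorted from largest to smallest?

2518, 2215, 632 bp

Circular molecule, 3 cuts → 3 fragments:
  2963 − 748 = 2215 bp
  3595 − 2963 = 632 bp
  wrap: 5365 − 3595 + 748 = 2518 bp
Sorted largest to smallest: 2518, 2215, 632 bp.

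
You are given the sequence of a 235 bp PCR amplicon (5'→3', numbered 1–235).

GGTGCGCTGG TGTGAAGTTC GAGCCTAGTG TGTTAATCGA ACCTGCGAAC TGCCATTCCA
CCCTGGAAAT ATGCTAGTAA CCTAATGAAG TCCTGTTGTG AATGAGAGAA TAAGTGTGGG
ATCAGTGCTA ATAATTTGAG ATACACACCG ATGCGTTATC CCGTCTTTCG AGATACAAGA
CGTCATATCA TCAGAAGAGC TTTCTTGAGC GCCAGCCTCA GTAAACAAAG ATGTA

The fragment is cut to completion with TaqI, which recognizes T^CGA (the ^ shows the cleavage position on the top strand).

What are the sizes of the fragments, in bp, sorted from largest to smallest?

TaqI sites (TCGA) start at positions 19, 37, 168.
TaqI cuts after the first base of each site, so after positions 19, 37, 168.
Linear molecule, 3 cuts → 4 fragments:
  1–19 → 19 bp
  20–37 → 18 bp
  38–168 → 131 bp
  169–235 → 67 bp
Sorted largest to smallest: 131, 67, 19, 18 bp.

131, 67, 19, 18 bp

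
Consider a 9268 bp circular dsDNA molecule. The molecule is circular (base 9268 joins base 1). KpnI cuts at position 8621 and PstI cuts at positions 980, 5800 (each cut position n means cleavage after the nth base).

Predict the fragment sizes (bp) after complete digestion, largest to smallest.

4820, 2821, 1627 bp

Combined cut positions (sorted): 980, 5800, 8621.
Circular molecule, 3 cuts → 3 fragments:
  5800 − 980 = 4820 bp
  8621 − 5800 = 2821 bp
  wrap: 9268 − 8621 + 980 = 1627 bp
Sorted largest to smallest: 4820, 2821, 1627 bp.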